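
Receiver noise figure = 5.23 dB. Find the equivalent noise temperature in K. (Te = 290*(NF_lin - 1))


NF_lin = 10^(5.23/10) = 3.334264
Te = 290 * (3.334264 - 1) = 676.9 K

676.9 K


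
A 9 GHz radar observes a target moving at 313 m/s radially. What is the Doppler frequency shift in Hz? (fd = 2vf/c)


fd = 2 * 313 * 9000000000.0 / 3e8 = 18780.0 Hz

18780.0 Hz


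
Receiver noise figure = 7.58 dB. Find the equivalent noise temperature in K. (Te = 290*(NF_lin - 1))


NF_lin = 10^(7.58/10) = 5.72796
Te = 290 * (5.72796 - 1) = 1371.1 K

1371.1 K


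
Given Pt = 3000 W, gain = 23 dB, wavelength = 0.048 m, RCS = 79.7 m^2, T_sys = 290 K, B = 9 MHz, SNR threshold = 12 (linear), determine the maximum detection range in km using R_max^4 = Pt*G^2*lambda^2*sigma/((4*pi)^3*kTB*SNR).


G_lin = 10^(23/10) = 199.526231
R^4 = 3000 * 199.526231^2 * 0.048^2 * 79.7 / ((4*pi)^3 * 1.38e-23 * 290 * 9000000.0 * 12)
R^4 = 2.55701e16 m^4
R_max = (2.55701e16)^(1/4) = 12645.4 m = 12.6 km

12.6 km


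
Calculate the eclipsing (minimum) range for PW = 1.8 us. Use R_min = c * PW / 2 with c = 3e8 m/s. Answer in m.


R_min = 3e8 * 1.8e-6 / 2 = 270.0 m

270.0 m


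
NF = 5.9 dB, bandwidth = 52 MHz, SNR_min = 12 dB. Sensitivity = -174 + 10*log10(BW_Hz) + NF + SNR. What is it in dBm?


10*log10(52000000.0) = 77.16
S = -174 + 77.16 + 5.9 + 12 = -78.9 dBm

-78.9 dBm


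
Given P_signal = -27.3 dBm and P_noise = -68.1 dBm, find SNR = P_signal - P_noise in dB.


SNR = -27.3 - (-68.1) = 40.8 dB

40.8 dB


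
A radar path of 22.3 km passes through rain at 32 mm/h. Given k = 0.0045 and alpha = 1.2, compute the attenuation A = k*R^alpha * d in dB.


gamma = 0.0045 * 32^1.2 = 0.288 dB/km
A = 0.288 * 22.3 = 6.42 dB

6.42 dB


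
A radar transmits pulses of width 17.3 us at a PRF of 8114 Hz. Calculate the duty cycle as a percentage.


DC = 17.3e-6 * 8114 * 100 = 14.04%

14.04%


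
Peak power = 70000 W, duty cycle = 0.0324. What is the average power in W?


P_avg = 70000 * 0.0324 = 2268.0 W

2268.0 W


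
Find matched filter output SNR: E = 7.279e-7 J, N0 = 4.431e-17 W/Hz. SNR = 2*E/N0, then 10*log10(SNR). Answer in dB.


SNR_lin = 2 * 7.279e-7 / 4.431e-17 = 3.285e10
SNR_dB = 10*log10(3.285e10) = 105.2 dB

105.2 dB


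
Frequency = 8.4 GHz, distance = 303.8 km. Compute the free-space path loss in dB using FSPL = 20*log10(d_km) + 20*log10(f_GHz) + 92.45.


20*log10(303.8) = 49.65
20*log10(8.4) = 18.49
FSPL = 160.6 dB

160.6 dB


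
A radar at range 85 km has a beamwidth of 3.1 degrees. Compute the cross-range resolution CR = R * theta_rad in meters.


BW_rad = 0.054105207
CR = 85000 * 0.054105207 = 4598.9 m

4598.9 m


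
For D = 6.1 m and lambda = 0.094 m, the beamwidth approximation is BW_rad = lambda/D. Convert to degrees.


BW_rad = 0.094 / 6.1 = 0.01541
BW_deg = 0.88 degrees

0.88 degrees


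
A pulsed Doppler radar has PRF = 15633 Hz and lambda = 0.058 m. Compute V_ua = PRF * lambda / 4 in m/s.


V_ua = 15633 * 0.058 / 4 = 226.7 m/s

226.7 m/s


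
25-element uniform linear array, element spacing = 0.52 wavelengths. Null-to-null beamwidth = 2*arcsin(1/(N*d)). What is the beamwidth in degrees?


1/(N*d) = 1/(25*0.52) = 0.076923
BW = 2*arcsin(0.076923) = 8.8 degrees

8.8 degrees


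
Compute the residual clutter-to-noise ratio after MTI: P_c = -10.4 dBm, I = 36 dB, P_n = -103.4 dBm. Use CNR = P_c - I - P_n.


CNR = -10.4 - 36 - (-103.4) = 57.0 dB

57.0 dB


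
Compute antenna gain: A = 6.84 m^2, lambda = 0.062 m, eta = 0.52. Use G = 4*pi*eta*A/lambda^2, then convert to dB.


G_linear = 4*pi*0.52*6.84/0.062^2 = 11627.49
G_dB = 10*log10(11627.49) = 40.7 dB

40.7 dB


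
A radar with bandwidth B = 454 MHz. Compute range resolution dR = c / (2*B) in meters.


dR = 3e8 / (2 * 454000000.0) = 0.33 m

0.33 m


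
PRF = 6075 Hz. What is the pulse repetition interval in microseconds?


PRI = 1/6075 = 0.0001646091 s = 164.6 us

164.6 us


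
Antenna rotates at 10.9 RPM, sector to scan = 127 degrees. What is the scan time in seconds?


t = 127 / (10.9 * 360) * 60 = 1.94 s

1.94 s


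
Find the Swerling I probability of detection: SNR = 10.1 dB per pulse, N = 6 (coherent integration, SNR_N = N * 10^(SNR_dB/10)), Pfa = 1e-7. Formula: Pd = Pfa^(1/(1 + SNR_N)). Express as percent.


SNR_lin = 10^(10.1/10) = 10.23293
SNR_N = 6 * 10.23293 = 61.39758
1/(1 + SNR_N) = 1/62.39758 = 0.0160263
Pd = (1e-7)^0.0160263 = 0.77235
Pd = 77.2%

77.2%


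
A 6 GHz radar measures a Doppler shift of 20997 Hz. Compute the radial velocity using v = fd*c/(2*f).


v = 20997 * 3e8 / (2 * 6000000000.0) = 524.9 m/s

524.9 m/s


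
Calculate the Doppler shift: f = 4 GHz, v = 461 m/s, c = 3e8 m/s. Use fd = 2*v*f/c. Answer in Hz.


fd = 2 * 461 * 4000000000.0 / 3e8 = 12293.3 Hz

12293.3 Hz


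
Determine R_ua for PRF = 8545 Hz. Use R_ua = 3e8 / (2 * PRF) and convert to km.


R_ua = 3e8 / (2 * 8545) = 17554.1 m = 17.6 km

17.6 km


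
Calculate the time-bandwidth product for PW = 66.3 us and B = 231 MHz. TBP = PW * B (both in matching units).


TBP = 66.3 * 231 = 15315.3

15315.3


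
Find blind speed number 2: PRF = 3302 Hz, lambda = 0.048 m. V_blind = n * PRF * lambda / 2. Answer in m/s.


V_blind = 2 * 3302 * 0.048 / 2 = 158.5 m/s

158.5 m/s


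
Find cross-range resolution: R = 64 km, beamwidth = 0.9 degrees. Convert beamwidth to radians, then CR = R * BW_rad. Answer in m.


BW_rad = 0.015707963
CR = 64000 * 0.015707963 = 1005.3 m

1005.3 m


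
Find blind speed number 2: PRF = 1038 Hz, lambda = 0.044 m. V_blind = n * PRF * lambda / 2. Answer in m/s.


V_blind = 2 * 1038 * 0.044 / 2 = 45.7 m/s

45.7 m/s


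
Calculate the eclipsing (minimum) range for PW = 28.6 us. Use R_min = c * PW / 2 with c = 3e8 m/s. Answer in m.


R_min = 3e8 * 28.6e-6 / 2 = 4290.0 m

4290.0 m


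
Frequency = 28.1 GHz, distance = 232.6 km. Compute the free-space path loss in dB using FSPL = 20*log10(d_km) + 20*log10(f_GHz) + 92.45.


20*log10(232.6) = 47.33
20*log10(28.1) = 28.97
FSPL = 168.8 dB

168.8 dB


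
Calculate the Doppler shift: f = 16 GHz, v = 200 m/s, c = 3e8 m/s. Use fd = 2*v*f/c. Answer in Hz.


fd = 2 * 200 * 16000000000.0 / 3e8 = 21333.3 Hz

21333.3 Hz


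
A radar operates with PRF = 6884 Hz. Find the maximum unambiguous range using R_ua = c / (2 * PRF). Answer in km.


R_ua = 3e8 / (2 * 6884) = 21789.7 m = 21.8 km

21.8 km


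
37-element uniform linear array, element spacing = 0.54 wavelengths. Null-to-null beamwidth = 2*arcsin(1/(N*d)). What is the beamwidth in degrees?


1/(N*d) = 1/(37*0.54) = 0.05005
BW = 2*arcsin(0.05005) = 5.7 degrees

5.7 degrees


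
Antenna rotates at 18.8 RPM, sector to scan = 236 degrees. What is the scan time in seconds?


t = 236 / (18.8 * 360) * 60 = 2.09 s

2.09 s


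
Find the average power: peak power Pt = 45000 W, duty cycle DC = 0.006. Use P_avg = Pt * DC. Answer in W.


P_avg = 45000 * 0.006 = 270.0 W

270.0 W


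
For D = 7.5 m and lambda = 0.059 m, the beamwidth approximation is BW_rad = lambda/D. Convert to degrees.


BW_rad = 0.059 / 7.5 = 0.007867
BW_deg = 0.45 degrees

0.45 degrees


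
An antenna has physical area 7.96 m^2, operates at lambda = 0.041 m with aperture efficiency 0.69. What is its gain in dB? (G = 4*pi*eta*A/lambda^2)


G_linear = 4*pi*0.69*7.96/0.041^2 = 41058.62
G_dB = 10*log10(41058.62) = 46.1 dB

46.1 dB


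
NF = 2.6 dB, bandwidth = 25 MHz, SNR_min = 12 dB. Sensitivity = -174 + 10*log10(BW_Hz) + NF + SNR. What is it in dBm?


10*log10(25000000.0) = 73.98
S = -174 + 73.98 + 2.6 + 12 = -85.4 dBm

-85.4 dBm


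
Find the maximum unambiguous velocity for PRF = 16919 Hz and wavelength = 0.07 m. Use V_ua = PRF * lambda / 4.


V_ua = 16919 * 0.07 / 4 = 296.1 m/s

296.1 m/s


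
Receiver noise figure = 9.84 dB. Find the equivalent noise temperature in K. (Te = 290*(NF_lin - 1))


NF_lin = 10^(9.84/10) = 9.63829
Te = 290 * (9.63829 - 1) = 2505.1 K

2505.1 K


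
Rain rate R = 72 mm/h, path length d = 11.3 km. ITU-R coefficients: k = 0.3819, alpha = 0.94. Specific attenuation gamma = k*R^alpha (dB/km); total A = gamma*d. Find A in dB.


gamma = 0.3819 * 72^0.94 = 21.27366 dB/km
A = 21.27366 * 11.3 = 240.39 dB

240.39 dB


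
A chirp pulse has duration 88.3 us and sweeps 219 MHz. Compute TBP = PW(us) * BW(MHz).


TBP = 88.3 * 219 = 19337.7

19337.7


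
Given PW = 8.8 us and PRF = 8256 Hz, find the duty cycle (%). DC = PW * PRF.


DC = 8.8e-6 * 8256 * 100 = 7.27%

7.27%


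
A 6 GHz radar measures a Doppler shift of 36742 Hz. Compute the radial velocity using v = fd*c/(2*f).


v = 36742 * 3e8 / (2 * 6000000000.0) = 918.6 m/s

918.6 m/s


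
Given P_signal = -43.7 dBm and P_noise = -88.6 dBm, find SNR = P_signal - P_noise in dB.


SNR = -43.7 - (-88.6) = 44.9 dB

44.9 dB


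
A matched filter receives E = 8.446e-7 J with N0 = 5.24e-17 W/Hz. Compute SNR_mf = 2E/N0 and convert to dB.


SNR_lin = 2 * 8.446e-7 / 5.24e-17 = 3.224e10
SNR_dB = 10*log10(3.224e10) = 105.1 dB

105.1 dB


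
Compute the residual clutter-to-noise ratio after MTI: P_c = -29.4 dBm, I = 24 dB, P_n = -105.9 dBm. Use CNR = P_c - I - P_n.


CNR = -29.4 - 24 - (-105.9) = 52.5 dB

52.5 dB


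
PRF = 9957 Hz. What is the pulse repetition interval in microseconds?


PRI = 1/9957 = 0.0001004319 s = 100.4 us

100.4 us


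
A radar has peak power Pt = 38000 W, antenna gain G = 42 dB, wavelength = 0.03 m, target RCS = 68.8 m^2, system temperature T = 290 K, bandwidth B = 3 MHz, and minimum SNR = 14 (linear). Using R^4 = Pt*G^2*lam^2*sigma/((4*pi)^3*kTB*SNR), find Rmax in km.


G_lin = 10^(42/10) = 15848.931925
R^4 = 38000 * 15848.931925^2 * 0.03^2 * 68.8 / ((4*pi)^3 * 1.38e-23 * 290 * 3000000.0 * 14)
R^4 = 1.77198e21 m^4
R_max = (1.77198e21)^(1/4) = 205170.4 m = 205.2 km

205.2 km


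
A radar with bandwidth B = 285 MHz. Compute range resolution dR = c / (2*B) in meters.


dR = 3e8 / (2 * 285000000.0) = 0.53 m

0.53 m


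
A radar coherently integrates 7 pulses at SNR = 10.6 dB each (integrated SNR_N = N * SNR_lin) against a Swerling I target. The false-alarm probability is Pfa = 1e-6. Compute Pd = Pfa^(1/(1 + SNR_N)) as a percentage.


SNR_lin = 10^(10.6/10) = 11.48154
SNR_N = 7 * 11.48154 = 80.37078
1/(1 + SNR_N) = 1/81.37078 = 0.0122894
Pd = (1e-6)^0.0122894 = 0.84385
Pd = 84.4%

84.4%


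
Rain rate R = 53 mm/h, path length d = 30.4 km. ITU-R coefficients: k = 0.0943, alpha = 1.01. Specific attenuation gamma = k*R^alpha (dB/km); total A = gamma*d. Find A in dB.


gamma = 0.0943 * 53^1.01 = 5.200323 dB/km
A = 5.200323 * 30.4 = 158.09 dB

158.09 dB


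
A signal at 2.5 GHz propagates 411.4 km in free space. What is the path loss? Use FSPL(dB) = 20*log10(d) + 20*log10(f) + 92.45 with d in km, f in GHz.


20*log10(411.4) = 52.29
20*log10(2.5) = 7.96
FSPL = 152.7 dB

152.7 dB


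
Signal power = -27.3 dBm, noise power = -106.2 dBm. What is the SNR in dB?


SNR = -27.3 - (-106.2) = 78.9 dB

78.9 dB


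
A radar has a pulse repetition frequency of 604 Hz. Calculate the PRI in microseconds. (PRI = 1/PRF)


PRI = 1/604 = 0.0016556291 s = 1655.6 us

1655.6 us


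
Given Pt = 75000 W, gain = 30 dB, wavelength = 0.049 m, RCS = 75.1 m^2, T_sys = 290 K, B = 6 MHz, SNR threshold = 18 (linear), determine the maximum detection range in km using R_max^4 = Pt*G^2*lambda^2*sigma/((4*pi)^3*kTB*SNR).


G_lin = 10^(30/10) = 1000.0
R^4 = 75000 * 1000.0^2 * 0.049^2 * 75.1 / ((4*pi)^3 * 1.38e-23 * 290 * 6000000.0 * 18)
R^4 = 1.57675e19 m^4
R_max = (1.57675e19)^(1/4) = 63014.5 m = 63.0 km

63.0 km


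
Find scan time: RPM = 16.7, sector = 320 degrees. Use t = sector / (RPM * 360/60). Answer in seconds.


t = 320 / (16.7 * 360) * 60 = 3.19 s

3.19 s


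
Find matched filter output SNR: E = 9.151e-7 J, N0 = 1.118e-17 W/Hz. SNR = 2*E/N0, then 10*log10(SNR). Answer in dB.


SNR_lin = 2 * 9.151e-7 / 1.118e-17 = 1.637e11
SNR_dB = 10*log10(1.637e11) = 112.1 dB

112.1 dB


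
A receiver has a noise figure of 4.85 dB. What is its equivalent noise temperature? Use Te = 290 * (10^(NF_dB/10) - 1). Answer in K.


NF_lin = 10^(4.85/10) = 3.054921
Te = 290 * (3.054921 - 1) = 595.9 K

595.9 K


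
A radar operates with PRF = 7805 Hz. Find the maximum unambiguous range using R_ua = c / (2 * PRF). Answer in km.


R_ua = 3e8 / (2 * 7805) = 19218.4 m = 19.2 km

19.2 km


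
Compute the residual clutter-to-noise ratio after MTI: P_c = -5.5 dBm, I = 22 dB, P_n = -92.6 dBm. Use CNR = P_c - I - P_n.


CNR = -5.5 - 22 - (-92.6) = 65.1 dB

65.1 dB


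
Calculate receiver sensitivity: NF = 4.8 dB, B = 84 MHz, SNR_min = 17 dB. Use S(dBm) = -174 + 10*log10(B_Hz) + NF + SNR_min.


10*log10(84000000.0) = 79.24
S = -174 + 79.24 + 4.8 + 17 = -73.0 dBm

-73.0 dBm


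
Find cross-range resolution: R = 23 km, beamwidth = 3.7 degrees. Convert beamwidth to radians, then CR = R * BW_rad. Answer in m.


BW_rad = 0.064577182
CR = 23000 * 0.064577182 = 1485.3 m

1485.3 m


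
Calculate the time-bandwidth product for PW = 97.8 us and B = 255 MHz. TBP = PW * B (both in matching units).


TBP = 97.8 * 255 = 24939.0

24939.0


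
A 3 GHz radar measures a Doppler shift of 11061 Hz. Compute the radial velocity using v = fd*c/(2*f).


v = 11061 * 3e8 / (2 * 3000000000.0) = 553.1 m/s

553.1 m/s


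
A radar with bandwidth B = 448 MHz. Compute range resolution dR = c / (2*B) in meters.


dR = 3e8 / (2 * 448000000.0) = 0.33 m

0.33 m


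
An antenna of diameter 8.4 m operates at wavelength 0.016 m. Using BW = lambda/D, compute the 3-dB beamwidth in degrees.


BW_rad = 0.016 / 8.4 = 0.001905
BW_deg = 0.11 degrees

0.11 degrees


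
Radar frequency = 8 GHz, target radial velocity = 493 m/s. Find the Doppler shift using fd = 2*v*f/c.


fd = 2 * 493 * 8000000000.0 / 3e8 = 26293.3 Hz

26293.3 Hz


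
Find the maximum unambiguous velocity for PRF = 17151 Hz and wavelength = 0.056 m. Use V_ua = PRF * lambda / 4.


V_ua = 17151 * 0.056 / 4 = 240.1 m/s

240.1 m/s


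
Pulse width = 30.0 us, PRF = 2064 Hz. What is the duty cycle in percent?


DC = 30.0e-6 * 2064 * 100 = 6.19%

6.19%


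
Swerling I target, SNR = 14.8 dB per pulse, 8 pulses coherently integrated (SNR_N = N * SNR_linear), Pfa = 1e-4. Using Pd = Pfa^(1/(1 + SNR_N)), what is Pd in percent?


SNR_lin = 10^(14.8/10) = 30.19952
SNR_N = 8 * 30.19952 = 241.59616
1/(1 + SNR_N) = 1/242.59616 = 0.0041221
Pd = (1e-4)^0.0041221 = 0.96275
Pd = 96.3%

96.3%


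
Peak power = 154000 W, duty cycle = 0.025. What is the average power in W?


P_avg = 154000 * 0.025 = 3850.0 W

3850.0 W


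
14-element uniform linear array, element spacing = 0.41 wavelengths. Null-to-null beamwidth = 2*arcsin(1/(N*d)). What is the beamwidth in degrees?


1/(N*d) = 1/(14*0.41) = 0.174216
BW = 2*arcsin(0.174216) = 20.1 degrees

20.1 degrees


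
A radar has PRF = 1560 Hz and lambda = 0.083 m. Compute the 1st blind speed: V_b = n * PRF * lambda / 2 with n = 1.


V_blind = 1 * 1560 * 0.083 / 2 = 64.7 m/s

64.7 m/s


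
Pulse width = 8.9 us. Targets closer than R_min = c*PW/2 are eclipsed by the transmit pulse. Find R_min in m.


R_min = 3e8 * 8.9e-6 / 2 = 1335.0 m

1335.0 m


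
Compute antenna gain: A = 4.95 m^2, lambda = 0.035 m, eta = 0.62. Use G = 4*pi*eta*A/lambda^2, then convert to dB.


G_linear = 4*pi*0.62*4.95/0.035^2 = 31482.61
G_dB = 10*log10(31482.61) = 45.0 dB

45.0 dB


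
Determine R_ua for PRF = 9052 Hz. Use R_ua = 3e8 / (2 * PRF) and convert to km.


R_ua = 3e8 / (2 * 9052) = 16570.9 m = 16.6 km

16.6 km


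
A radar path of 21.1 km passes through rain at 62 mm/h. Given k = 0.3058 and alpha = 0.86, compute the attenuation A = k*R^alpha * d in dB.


gamma = 0.3058 * 62^0.86 = 10.638841 dB/km
A = 10.638841 * 21.1 = 224.48 dB

224.48 dB


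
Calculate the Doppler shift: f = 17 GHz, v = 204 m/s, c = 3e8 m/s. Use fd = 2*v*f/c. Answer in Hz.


fd = 2 * 204 * 17000000000.0 / 3e8 = 23120.0 Hz

23120.0 Hz


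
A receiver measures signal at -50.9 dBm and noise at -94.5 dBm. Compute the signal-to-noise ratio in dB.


SNR = -50.9 - (-94.5) = 43.6 dB

43.6 dB


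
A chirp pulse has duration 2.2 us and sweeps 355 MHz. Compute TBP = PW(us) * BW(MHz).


TBP = 2.2 * 355 = 781.0

781.0


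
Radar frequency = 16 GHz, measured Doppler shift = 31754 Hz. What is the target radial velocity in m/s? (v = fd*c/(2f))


v = 31754 * 3e8 / (2 * 16000000000.0) = 297.7 m/s

297.7 m/s


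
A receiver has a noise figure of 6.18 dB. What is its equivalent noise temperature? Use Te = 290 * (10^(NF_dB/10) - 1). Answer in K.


NF_lin = 10^(6.18/10) = 4.14954
Te = 290 * (4.14954 - 1) = 913.4 K

913.4 K


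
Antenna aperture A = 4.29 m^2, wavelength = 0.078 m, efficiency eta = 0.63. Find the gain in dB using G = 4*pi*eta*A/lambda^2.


G_linear = 4*pi*0.63*4.29/0.078^2 = 5582.37
G_dB = 10*log10(5582.37) = 37.5 dB

37.5 dB


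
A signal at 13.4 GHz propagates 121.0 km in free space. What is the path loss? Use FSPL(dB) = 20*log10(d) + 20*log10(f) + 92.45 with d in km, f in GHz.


20*log10(121.0) = 41.66
20*log10(13.4) = 22.54
FSPL = 156.6 dB

156.6 dB


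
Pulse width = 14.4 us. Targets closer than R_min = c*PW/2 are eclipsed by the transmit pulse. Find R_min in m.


R_min = 3e8 * 14.4e-6 / 2 = 2160.0 m

2160.0 m


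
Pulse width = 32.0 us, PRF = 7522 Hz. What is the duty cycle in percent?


DC = 32.0e-6 * 7522 * 100 = 24.07%

24.07%


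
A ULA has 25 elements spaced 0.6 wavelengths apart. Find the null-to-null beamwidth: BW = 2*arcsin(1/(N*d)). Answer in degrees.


1/(N*d) = 1/(25*0.6) = 0.066667
BW = 2*arcsin(0.066667) = 7.6 degrees

7.6 degrees


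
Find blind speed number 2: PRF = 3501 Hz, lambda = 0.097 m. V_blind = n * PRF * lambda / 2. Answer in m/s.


V_blind = 2 * 3501 * 0.097 / 2 = 339.6 m/s

339.6 m/s


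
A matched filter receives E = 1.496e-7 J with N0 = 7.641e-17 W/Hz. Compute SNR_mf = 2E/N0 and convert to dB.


SNR_lin = 2 * 1.496e-7 / 7.641e-17 = 3.916e9
SNR_dB = 10*log10(3.916e9) = 95.9 dB

95.9 dB


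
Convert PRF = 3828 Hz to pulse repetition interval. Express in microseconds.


PRI = 1/3828 = 0.000261233 s = 261.2 us

261.2 us


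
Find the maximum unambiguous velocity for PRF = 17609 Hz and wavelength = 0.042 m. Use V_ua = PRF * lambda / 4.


V_ua = 17609 * 0.042 / 4 = 184.9 m/s

184.9 m/s


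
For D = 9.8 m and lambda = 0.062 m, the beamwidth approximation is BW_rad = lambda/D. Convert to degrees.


BW_rad = 0.062 / 9.8 = 0.006327
BW_deg = 0.36 degrees

0.36 degrees


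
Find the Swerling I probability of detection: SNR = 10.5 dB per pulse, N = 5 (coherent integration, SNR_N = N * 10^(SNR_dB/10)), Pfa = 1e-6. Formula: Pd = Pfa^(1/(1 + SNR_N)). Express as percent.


SNR_lin = 10^(10.5/10) = 11.22018
SNR_N = 5 * 11.22018 = 56.1009
1/(1 + SNR_N) = 1/57.1009 = 0.0175129
Pd = (1e-6)^0.0175129 = 0.7851
Pd = 78.5%

78.5%


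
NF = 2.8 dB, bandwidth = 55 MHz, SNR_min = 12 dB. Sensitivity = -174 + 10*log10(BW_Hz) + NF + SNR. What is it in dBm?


10*log10(55000000.0) = 77.4
S = -174 + 77.4 + 2.8 + 12 = -81.8 dBm

-81.8 dBm


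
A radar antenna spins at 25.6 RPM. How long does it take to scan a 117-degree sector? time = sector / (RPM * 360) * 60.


t = 117 / (25.6 * 360) * 60 = 0.76 s

0.76 s


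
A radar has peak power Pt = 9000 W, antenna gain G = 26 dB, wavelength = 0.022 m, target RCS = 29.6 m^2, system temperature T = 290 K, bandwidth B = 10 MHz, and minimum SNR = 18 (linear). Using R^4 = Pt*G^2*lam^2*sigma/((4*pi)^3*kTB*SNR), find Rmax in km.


G_lin = 10^(26/10) = 398.107171
R^4 = 9000 * 398.107171^2 * 0.022^2 * 29.6 / ((4*pi)^3 * 1.38e-23 * 290 * 10000000.0 * 18)
R^4 = 1.42955e16 m^4
R_max = (1.42955e16)^(1/4) = 10934.5 m = 10.9 km

10.9 km


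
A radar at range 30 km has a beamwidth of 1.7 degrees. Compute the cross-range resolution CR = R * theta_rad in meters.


BW_rad = 0.029670597
CR = 30000 * 0.029670597 = 890.1 m

890.1 m


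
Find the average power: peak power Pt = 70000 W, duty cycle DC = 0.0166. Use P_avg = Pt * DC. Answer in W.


P_avg = 70000 * 0.0166 = 1162.0 W

1162.0 W


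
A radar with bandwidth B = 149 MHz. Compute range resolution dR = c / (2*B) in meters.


dR = 3e8 / (2 * 149000000.0) = 1.01 m

1.01 m


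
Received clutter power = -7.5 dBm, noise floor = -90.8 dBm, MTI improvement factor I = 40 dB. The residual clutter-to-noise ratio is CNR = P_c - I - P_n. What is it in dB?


CNR = -7.5 - 40 - (-90.8) = 43.3 dB

43.3 dB


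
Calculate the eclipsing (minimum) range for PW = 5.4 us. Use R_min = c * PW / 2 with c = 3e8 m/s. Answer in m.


R_min = 3e8 * 5.4e-6 / 2 = 810.0 m

810.0 m


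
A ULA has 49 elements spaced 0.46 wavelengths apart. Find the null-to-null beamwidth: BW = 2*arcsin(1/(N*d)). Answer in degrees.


1/(N*d) = 1/(49*0.46) = 0.044366
BW = 2*arcsin(0.044366) = 5.1 degrees

5.1 degrees


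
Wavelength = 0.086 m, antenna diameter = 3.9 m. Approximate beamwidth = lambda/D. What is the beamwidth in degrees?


BW_rad = 0.086 / 3.9 = 0.022051
BW_deg = 1.26 degrees

1.26 degrees


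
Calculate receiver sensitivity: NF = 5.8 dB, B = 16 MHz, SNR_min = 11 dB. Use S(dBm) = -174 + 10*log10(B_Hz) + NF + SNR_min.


10*log10(16000000.0) = 72.04
S = -174 + 72.04 + 5.8 + 11 = -85.2 dBm

-85.2 dBm


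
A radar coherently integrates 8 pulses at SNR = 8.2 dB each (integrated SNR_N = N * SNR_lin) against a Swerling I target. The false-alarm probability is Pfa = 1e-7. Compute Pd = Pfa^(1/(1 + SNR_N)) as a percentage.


SNR_lin = 10^(8.2/10) = 6.60693
SNR_N = 8 * 6.60693 = 52.85544
1/(1 + SNR_N) = 1/53.85544 = 0.0185682
Pd = (1e-7)^0.0185682 = 0.74135
Pd = 74.1%

74.1%


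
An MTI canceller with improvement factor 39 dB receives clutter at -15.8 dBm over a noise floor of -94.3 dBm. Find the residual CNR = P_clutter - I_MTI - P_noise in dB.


CNR = -15.8 - 39 - (-94.3) = 39.5 dB

39.5 dB


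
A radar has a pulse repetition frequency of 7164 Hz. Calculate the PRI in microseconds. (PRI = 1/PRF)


PRI = 1/7164 = 0.0001395868 s = 139.6 us

139.6 us


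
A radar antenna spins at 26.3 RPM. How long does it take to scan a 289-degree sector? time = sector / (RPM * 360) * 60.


t = 289 / (26.3 * 360) * 60 = 1.83 s

1.83 s


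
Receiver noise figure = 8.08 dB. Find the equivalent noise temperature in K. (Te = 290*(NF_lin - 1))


NF_lin = 10^(8.08/10) = 6.426877
Te = 290 * (6.426877 - 1) = 1573.8 K

1573.8 K


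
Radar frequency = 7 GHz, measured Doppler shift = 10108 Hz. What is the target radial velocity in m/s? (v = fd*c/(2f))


v = 10108 * 3e8 / (2 * 7000000000.0) = 216.6 m/s

216.6 m/s


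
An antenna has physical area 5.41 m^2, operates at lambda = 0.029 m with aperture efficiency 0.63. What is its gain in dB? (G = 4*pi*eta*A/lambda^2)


G_linear = 4*pi*0.63*5.41/0.029^2 = 50927.42
G_dB = 10*log10(50927.42) = 47.1 dB

47.1 dB


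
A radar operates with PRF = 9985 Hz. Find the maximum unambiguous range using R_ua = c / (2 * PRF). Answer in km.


R_ua = 3e8 / (2 * 9985) = 15022.5 m = 15.0 km

15.0 km


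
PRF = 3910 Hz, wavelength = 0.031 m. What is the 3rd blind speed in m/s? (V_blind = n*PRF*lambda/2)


V_blind = 3 * 3910 * 0.031 / 2 = 181.8 m/s

181.8 m/s


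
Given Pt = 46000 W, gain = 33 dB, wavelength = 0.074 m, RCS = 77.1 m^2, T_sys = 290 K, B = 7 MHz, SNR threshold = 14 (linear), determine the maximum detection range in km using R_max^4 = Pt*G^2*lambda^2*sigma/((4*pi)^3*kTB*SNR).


G_lin = 10^(33/10) = 1995.262315
R^4 = 46000 * 1995.262315^2 * 0.074^2 * 77.1 / ((4*pi)^3 * 1.38e-23 * 290 * 7000000.0 * 14)
R^4 = 9.93443e19 m^4
R_max = (9.93443e19)^(1/4) = 99835.7 m = 99.8 km

99.8 km


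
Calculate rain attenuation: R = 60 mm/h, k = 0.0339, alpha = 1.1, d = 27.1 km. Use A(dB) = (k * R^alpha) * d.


gamma = 0.0339 * 60^1.1 = 3.063135 dB/km
A = 3.063135 * 27.1 = 83.01 dB

83.01 dB


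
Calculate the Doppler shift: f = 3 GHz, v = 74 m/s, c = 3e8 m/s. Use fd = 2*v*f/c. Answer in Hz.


fd = 2 * 74 * 3000000000.0 / 3e8 = 1480.0 Hz

1480.0 Hz


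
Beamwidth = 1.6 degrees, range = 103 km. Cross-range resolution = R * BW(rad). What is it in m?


BW_rad = 0.027925268
CR = 103000 * 0.027925268 = 2876.3 m

2876.3 m


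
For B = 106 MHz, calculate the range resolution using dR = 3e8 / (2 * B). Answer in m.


dR = 3e8 / (2 * 106000000.0) = 1.42 m

1.42 m


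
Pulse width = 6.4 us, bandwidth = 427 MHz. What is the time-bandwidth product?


TBP = 6.4 * 427 = 2732.8

2732.8


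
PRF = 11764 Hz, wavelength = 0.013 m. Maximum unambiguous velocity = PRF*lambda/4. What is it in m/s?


V_ua = 11764 * 0.013 / 4 = 38.2 m/s

38.2 m/s


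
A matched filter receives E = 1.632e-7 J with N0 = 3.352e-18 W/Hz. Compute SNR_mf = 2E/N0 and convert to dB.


SNR_lin = 2 * 1.632e-7 / 3.352e-18 = 9.737e10
SNR_dB = 10*log10(9.737e10) = 109.9 dB

109.9 dB


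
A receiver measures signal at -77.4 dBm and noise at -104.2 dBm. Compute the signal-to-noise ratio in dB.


SNR = -77.4 - (-104.2) = 26.8 dB

26.8 dB


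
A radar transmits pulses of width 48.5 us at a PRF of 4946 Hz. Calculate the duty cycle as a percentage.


DC = 48.5e-6 * 4946 * 100 = 23.99%

23.99%


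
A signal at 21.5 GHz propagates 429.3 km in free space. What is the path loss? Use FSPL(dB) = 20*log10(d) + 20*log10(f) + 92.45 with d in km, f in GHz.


20*log10(429.3) = 52.66
20*log10(21.5) = 26.65
FSPL = 171.8 dB

171.8 dB


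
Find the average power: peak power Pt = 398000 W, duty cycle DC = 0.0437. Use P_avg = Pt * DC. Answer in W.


P_avg = 398000 * 0.0437 = 17392.6 W

17392.6 W


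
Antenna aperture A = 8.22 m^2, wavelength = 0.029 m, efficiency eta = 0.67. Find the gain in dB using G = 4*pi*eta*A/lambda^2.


G_linear = 4*pi*0.67*8.22/0.029^2 = 82292.54
G_dB = 10*log10(82292.54) = 49.2 dB

49.2 dB


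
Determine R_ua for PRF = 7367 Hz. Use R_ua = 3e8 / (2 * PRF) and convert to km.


R_ua = 3e8 / (2 * 7367) = 20361.1 m = 20.4 km

20.4 km


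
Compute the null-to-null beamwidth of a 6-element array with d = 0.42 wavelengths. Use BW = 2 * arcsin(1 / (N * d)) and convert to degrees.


1/(N*d) = 1/(6*0.42) = 0.396825
BW = 2*arcsin(0.396825) = 46.8 degrees

46.8 degrees


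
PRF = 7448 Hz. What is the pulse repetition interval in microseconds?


PRI = 1/7448 = 0.0001342642 s = 134.3 us

134.3 us


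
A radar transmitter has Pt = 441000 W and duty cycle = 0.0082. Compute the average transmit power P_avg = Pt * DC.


P_avg = 441000 * 0.0082 = 3616.2 W

3616.2 W


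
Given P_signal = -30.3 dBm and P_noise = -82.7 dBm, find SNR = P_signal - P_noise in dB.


SNR = -30.3 - (-82.7) = 52.4 dB

52.4 dB


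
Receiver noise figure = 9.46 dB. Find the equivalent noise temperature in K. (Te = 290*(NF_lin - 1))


NF_lin = 10^(9.46/10) = 8.830799
Te = 290 * (8.830799 - 1) = 2270.9 K

2270.9 K


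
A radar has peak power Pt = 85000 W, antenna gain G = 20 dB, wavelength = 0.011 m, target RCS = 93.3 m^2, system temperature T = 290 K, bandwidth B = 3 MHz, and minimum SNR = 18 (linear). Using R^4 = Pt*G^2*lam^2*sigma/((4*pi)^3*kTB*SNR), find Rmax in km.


G_lin = 10^(20/10) = 100.0
R^4 = 85000 * 100.0^2 * 0.011^2 * 93.3 / ((4*pi)^3 * 1.38e-23 * 290 * 3000000.0 * 18)
R^4 = 2.23762e16 m^4
R_max = (2.23762e16)^(1/4) = 12230.6 m = 12.2 km

12.2 km


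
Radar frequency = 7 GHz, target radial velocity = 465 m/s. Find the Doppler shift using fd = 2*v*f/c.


fd = 2 * 465 * 7000000000.0 / 3e8 = 21700.0 Hz

21700.0 Hz


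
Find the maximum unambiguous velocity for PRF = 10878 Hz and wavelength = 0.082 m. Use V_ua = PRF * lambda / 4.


V_ua = 10878 * 0.082 / 4 = 223.0 m/s

223.0 m/s


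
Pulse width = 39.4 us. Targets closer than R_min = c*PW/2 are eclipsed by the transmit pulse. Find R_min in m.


R_min = 3e8 * 39.4e-6 / 2 = 5910.0 m

5910.0 m


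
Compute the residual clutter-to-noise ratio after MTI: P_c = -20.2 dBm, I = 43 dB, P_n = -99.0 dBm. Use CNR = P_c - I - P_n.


CNR = -20.2 - 43 - (-99.0) = 35.8 dB

35.8 dB


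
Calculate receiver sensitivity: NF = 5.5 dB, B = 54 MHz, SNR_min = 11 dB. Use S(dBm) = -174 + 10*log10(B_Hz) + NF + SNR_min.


10*log10(54000000.0) = 77.32
S = -174 + 77.32 + 5.5 + 11 = -80.2 dBm

-80.2 dBm


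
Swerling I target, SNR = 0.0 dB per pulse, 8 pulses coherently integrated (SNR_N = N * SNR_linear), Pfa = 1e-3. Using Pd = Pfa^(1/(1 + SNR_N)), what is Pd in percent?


SNR_lin = 10^(0.0/10) = 1.0
SNR_N = 8 * 1.0 = 8.0
1/(1 + SNR_N) = 1/9.0 = 0.1111111
Pd = (1e-3)^0.1111111 = 0.46416
Pd = 46.4%

46.4%


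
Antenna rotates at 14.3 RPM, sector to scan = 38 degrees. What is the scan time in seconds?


t = 38 / (14.3 * 360) * 60 = 0.44 s

0.44 s


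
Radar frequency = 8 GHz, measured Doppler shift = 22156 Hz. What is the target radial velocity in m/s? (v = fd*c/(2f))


v = 22156 * 3e8 / (2 * 8000000000.0) = 415.4 m/s

415.4 m/s


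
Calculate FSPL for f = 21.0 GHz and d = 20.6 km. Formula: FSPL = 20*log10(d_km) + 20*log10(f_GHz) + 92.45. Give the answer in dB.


20*log10(20.6) = 26.28
20*log10(21.0) = 26.44
FSPL = 145.2 dB

145.2 dB


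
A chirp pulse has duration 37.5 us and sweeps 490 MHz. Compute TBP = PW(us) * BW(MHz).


TBP = 37.5 * 490 = 18375.0

18375.0


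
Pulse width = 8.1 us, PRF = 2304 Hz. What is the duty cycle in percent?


DC = 8.1e-6 * 2304 * 100 = 1.87%

1.87%


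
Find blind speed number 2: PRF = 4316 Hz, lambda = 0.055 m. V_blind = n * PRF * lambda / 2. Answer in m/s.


V_blind = 2 * 4316 * 0.055 / 2 = 237.4 m/s

237.4 m/s


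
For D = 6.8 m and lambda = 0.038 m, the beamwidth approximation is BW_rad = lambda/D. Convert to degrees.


BW_rad = 0.038 / 6.8 = 0.005588
BW_deg = 0.32 degrees

0.32 degrees


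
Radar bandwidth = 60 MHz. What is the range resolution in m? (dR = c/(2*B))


dR = 3e8 / (2 * 60000000.0) = 2.5 m

2.5 m


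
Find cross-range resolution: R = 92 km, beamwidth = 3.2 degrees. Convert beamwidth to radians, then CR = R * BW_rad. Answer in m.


BW_rad = 0.055850536
CR = 92000 * 0.055850536 = 5138.2 m

5138.2 m


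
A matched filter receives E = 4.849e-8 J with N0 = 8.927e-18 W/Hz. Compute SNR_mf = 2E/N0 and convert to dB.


SNR_lin = 2 * 4.849e-8 / 8.927e-18 = 1.086e10
SNR_dB = 10*log10(1.086e10) = 100.4 dB

100.4 dB


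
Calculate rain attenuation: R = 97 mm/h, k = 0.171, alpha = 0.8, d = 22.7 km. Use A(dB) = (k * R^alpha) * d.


gamma = 0.171 * 97^0.8 = 6.643753 dB/km
A = 6.643753 * 22.7 = 150.81 dB

150.81 dB


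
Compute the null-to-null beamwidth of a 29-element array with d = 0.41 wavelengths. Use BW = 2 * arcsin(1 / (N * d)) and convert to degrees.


1/(N*d) = 1/(29*0.41) = 0.084104
BW = 2*arcsin(0.084104) = 9.6 degrees

9.6 degrees


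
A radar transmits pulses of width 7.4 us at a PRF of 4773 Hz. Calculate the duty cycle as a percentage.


DC = 7.4e-6 * 4773 * 100 = 3.53%

3.53%


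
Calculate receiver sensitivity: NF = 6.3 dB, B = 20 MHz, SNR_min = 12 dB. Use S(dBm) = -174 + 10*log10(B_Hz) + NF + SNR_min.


10*log10(20000000.0) = 73.01
S = -174 + 73.01 + 6.3 + 12 = -82.7 dBm

-82.7 dBm


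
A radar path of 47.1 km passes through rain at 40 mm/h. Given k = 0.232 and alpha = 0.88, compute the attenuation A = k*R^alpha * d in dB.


gamma = 0.232 * 40^0.88 = 5.960748 dB/km
A = 5.960748 * 47.1 = 280.75 dB

280.75 dB


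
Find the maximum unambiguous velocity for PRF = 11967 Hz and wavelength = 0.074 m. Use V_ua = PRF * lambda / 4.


V_ua = 11967 * 0.074 / 4 = 221.4 m/s

221.4 m/s


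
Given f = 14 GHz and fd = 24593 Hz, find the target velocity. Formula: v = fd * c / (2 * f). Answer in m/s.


v = 24593 * 3e8 / (2 * 14000000000.0) = 263.5 m/s

263.5 m/s


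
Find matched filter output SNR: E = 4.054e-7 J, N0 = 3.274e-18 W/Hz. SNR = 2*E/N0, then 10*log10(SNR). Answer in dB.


SNR_lin = 2 * 4.054e-7 / 3.274e-18 = 2.476e11
SNR_dB = 10*log10(2.476e11) = 113.9 dB

113.9 dB


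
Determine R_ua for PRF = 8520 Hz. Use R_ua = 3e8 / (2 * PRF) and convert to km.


R_ua = 3e8 / (2 * 8520) = 17605.6 m = 17.6 km

17.6 km


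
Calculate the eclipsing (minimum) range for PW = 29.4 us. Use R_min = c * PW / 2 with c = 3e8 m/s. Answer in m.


R_min = 3e8 * 29.4e-6 / 2 = 4410.0 m

4410.0 m


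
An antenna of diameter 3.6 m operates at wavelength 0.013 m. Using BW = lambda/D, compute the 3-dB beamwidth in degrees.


BW_rad = 0.013 / 3.6 = 0.003611
BW_deg = 0.21 degrees

0.21 degrees


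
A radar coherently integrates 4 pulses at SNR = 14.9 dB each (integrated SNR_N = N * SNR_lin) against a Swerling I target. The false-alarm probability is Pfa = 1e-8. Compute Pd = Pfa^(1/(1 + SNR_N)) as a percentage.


SNR_lin = 10^(14.9/10) = 30.90295
SNR_N = 4 * 30.90295 = 123.6118
1/(1 + SNR_N) = 1/124.6118 = 0.0080249
Pd = (1e-8)^0.0080249 = 0.86258
Pd = 86.3%

86.3%


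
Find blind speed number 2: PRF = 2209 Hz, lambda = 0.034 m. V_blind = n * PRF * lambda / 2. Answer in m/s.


V_blind = 2 * 2209 * 0.034 / 2 = 75.1 m/s

75.1 m/s


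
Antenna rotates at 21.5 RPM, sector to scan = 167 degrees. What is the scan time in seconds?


t = 167 / (21.5 * 360) * 60 = 1.29 s

1.29 s


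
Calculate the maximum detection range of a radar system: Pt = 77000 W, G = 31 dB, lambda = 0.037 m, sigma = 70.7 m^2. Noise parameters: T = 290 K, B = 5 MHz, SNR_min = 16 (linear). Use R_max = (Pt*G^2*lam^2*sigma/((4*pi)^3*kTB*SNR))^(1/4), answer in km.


G_lin = 10^(31/10) = 1258.925412
R^4 = 77000 * 1258.925412^2 * 0.037^2 * 70.7 / ((4*pi)^3 * 1.38e-23 * 290 * 5000000.0 * 16)
R^4 = 1.85916e19 m^4
R_max = (1.85916e19)^(1/4) = 65664.3 m = 65.7 km

65.7 km


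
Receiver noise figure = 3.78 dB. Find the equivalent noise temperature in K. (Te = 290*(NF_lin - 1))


NF_lin = 10^(3.78/10) = 2.387811
Te = 290 * (2.387811 - 1) = 402.5 K

402.5 K


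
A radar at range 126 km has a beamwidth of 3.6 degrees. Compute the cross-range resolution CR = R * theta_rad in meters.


BW_rad = 0.062831853
CR = 126000 * 0.062831853 = 7916.8 m

7916.8 m


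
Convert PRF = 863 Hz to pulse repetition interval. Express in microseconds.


PRI = 1/863 = 0.0011587486 s = 1158.7 us

1158.7 us


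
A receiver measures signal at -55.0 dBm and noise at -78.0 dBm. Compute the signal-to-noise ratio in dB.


SNR = -55.0 - (-78.0) = 23.0 dB

23.0 dB


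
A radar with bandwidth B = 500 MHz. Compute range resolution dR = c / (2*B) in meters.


dR = 3e8 / (2 * 500000000.0) = 0.3 m

0.3 m


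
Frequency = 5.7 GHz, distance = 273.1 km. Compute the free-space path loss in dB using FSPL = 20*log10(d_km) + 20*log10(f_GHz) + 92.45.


20*log10(273.1) = 48.73
20*log10(5.7) = 15.12
FSPL = 156.3 dB

156.3 dB


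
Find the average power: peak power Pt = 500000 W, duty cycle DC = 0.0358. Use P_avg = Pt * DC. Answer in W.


P_avg = 500000 * 0.0358 = 17900.0 W

17900.0 W


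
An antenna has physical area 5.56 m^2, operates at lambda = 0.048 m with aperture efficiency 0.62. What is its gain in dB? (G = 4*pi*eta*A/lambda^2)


G_linear = 4*pi*0.62*5.56/0.048^2 = 18801.56
G_dB = 10*log10(18801.56) = 42.7 dB

42.7 dB


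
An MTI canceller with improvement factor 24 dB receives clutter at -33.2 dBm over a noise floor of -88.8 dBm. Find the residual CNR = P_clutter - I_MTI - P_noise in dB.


CNR = -33.2 - 24 - (-88.8) = 31.6 dB

31.6 dB


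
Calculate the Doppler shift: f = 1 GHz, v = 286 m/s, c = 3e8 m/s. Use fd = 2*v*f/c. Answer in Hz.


fd = 2 * 286 * 1000000000.0 / 3e8 = 1906.7 Hz

1906.7 Hz


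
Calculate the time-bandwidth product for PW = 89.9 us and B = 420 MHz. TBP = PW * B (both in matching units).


TBP = 89.9 * 420 = 37758.0

37758.0


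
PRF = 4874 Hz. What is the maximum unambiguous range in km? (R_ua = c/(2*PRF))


R_ua = 3e8 / (2 * 4874) = 30775.5 m = 30.8 km

30.8 km


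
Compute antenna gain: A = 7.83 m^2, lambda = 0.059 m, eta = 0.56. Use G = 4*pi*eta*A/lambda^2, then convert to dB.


G_linear = 4*pi*0.56*7.83/0.059^2 = 15829.08
G_dB = 10*log10(15829.08) = 42.0 dB

42.0 dB


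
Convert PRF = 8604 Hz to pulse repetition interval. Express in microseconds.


PRI = 1/8604 = 0.000116225 s = 116.2 us

116.2 us


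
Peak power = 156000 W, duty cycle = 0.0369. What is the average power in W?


P_avg = 156000 * 0.0369 = 5756.4 W

5756.4 W


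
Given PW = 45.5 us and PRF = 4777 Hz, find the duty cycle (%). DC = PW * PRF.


DC = 45.5e-6 * 4777 * 100 = 21.74%

21.74%


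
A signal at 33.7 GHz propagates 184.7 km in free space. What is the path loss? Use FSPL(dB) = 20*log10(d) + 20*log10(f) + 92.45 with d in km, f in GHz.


20*log10(184.7) = 45.33
20*log10(33.7) = 30.55
FSPL = 168.3 dB

168.3 dB


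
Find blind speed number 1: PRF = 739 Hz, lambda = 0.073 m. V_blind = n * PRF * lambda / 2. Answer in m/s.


V_blind = 1 * 739 * 0.073 / 2 = 27.0 m/s

27.0 m/s


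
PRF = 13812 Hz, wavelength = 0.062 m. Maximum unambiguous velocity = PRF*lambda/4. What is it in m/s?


V_ua = 13812 * 0.062 / 4 = 214.1 m/s

214.1 m/s


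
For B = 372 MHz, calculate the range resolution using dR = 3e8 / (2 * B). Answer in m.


dR = 3e8 / (2 * 372000000.0) = 0.4 m

0.4 m


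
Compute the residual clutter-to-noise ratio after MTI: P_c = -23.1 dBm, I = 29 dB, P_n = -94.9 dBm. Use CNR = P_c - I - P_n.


CNR = -23.1 - 29 - (-94.9) = 42.8 dB

42.8 dB


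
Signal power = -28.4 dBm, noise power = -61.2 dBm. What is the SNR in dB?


SNR = -28.4 - (-61.2) = 32.8 dB

32.8 dB


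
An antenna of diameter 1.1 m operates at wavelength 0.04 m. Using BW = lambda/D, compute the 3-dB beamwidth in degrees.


BW_rad = 0.04 / 1.1 = 0.036364
BW_deg = 2.08 degrees

2.08 degrees


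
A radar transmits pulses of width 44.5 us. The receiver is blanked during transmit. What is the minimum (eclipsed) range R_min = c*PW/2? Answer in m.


R_min = 3e8 * 44.5e-6 / 2 = 6675.0 m

6675.0 m


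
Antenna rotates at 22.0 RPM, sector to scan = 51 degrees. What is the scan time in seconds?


t = 51 / (22.0 * 360) * 60 = 0.39 s

0.39 s


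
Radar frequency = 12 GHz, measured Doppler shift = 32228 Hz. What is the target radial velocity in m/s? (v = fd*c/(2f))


v = 32228 * 3e8 / (2 * 12000000000.0) = 402.9 m/s

402.9 m/s


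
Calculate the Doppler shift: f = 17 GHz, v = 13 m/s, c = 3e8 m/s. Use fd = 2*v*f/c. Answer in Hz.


fd = 2 * 13 * 17000000000.0 / 3e8 = 1473.3 Hz

1473.3 Hz


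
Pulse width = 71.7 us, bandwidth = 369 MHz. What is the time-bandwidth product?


TBP = 71.7 * 369 = 26457.3

26457.3


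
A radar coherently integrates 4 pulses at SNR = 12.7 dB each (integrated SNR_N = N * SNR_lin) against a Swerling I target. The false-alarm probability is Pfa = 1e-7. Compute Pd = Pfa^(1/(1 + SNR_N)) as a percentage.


SNR_lin = 10^(12.7/10) = 18.62087
SNR_N = 4 * 18.62087 = 74.48348
1/(1 + SNR_N) = 1/75.48348 = 0.0132479
Pd = (1e-7)^0.0132479 = 0.80773
Pd = 80.8%

80.8%


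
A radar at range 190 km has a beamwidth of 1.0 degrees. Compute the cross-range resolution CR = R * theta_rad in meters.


BW_rad = 0.017453293
CR = 190000 * 0.017453293 = 3316.1 m

3316.1 m


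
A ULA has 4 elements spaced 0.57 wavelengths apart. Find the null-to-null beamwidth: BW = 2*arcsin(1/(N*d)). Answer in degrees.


1/(N*d) = 1/(4*0.57) = 0.438596
BW = 2*arcsin(0.438596) = 52.0 degrees

52.0 degrees


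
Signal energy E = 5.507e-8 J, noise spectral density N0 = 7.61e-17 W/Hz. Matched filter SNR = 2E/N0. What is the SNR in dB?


SNR_lin = 2 * 5.507e-8 / 7.61e-17 = 1.447e9
SNR_dB = 10*log10(1.447e9) = 91.6 dB

91.6 dB
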